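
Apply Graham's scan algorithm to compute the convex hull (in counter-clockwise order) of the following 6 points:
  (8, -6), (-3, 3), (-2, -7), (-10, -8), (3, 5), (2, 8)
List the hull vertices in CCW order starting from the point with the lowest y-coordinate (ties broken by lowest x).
Hull (CCW) = [(-10, -8), (8, -6), (2, 8), (-3, 3)]

Graham scan procedure:
  1. Find the pivot p₀ = point with lowest y (tie → lowest x): (-10, -8).
  2. Sort the remaining points by polar angle around p₀.
  3. Walk through sorted points, maintaining a stack; pop the top while the last three entries make a non-left turn (cross product ≤ 0).
  4. Final stack is the convex hull in CCW order: (-10, -8), (8, -6), (2, 8), (-3, 3).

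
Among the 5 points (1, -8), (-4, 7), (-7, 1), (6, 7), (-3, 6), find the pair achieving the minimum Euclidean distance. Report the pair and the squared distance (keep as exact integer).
Pair = ((-4, 7), (-3, 6)); squared distance = 2

Compute all C(5, 2) = 10 pairwise squared distances (x_i − x_j)² + (y_i − y_j)². The minimum is 2, attained by the pair ((-4, 7), (-3, 6)).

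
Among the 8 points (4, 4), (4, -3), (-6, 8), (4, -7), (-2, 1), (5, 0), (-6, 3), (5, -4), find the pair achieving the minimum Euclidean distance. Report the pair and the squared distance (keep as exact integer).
Pair = ((4, -3), (5, -4)); squared distance = 2

Compute all C(8, 2) = 28 pairwise squared distances (x_i − x_j)² + (y_i − y_j)². The minimum is 2, attained by the pair ((4, -3), (5, -4)).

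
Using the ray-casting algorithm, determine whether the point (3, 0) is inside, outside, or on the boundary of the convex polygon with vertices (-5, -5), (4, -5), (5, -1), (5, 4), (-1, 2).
The point (3, 0) lies strictly inside the polygon

Cast a horizontal ray to the right from the query point and count how many polygon edges it crosses (each edge strictly once or zero times, handled with the usual half-open convention). 
Parity of crossings → odd ⇒ inside.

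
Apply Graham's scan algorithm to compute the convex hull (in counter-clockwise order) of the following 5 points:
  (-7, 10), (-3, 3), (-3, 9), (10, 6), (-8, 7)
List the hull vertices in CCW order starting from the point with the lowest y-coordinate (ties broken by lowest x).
Hull (CCW) = [(-3, 3), (10, 6), (-7, 10), (-8, 7)]

Graham scan procedure:
  1. Find the pivot p₀ = point with lowest y (tie → lowest x): (-3, 3).
  2. Sort the remaining points by polar angle around p₀.
  3. Walk through sorted points, maintaining a stack; pop the top while the last three entries make a non-left turn (cross product ≤ 0).
  4. Final stack is the convex hull in CCW order: (-3, 3), (10, 6), (-7, 10), (-8, 7).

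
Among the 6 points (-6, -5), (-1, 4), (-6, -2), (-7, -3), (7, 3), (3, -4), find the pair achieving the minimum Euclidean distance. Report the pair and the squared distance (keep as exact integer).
Pair = ((-6, -2), (-7, -3)); squared distance = 2

Compute all C(6, 2) = 15 pairwise squared distances (x_i − x_j)² + (y_i − y_j)². The minimum is 2, attained by the pair ((-6, -2), (-7, -3)).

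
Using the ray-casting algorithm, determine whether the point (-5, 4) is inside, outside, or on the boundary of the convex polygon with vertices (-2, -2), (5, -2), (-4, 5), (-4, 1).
The point (-5, 4) lies strictly outside the polygon

Cast a horizontal ray to the right from the query point and count how many polygon edges it crosses (each edge strictly once or zero times, handled with the usual half-open convention). 
Parity of crossings → even ⇒ outside.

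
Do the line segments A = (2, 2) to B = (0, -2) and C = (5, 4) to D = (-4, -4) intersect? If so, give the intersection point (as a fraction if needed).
Yes; intersection at (7/5, 4/5) (t = 3/10 on AB, s = 2/5 on CD)

Parametrize AB as A + t(B − A) = (2 + -2 t, 2 + -4 t) and CD as C + s(D − C) = (5 + -9 s, 4 + -8 s). Solve the linear system for (t, s). Determinant = 20 ≠ 0, so a unique intersection of the containing lines exists. Solution: t = 3/10, s = 2/5 — both in [0, 1], so the segments cross. Intersection point: (7/5, 4/5).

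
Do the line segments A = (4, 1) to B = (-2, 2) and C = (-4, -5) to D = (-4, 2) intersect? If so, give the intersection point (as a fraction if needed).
No (intersection of containing lines falls outside at least one segment)

Parametrize and solve: t = 4/3, s = 22/21. At least one of these is outside [0, 1], so the segments do not intersect.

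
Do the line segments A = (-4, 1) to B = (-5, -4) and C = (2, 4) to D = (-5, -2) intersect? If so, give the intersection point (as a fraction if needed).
Yes; intersection at (-131/29, -46/29) (t = 15/29 on AB, s = 27/29 on CD)

Parametrize AB as A + t(B − A) = (-4 + -1 t, 1 + -5 t) and CD as C + s(D − C) = (2 + -7 s, 4 + -6 s). Solve the linear system for (t, s). Determinant = 29 ≠ 0, so a unique intersection of the containing lines exists. Solution: t = 15/29, s = 27/29 — both in [0, 1], so the segments cross. Intersection point: (-131/29, -46/29).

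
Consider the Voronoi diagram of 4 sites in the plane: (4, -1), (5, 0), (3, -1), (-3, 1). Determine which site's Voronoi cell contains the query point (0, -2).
Nearest site = (3, -1)

The Voronoi cell of site s contains exactly those query points closer to s than to any other site. Compute squared distances from q = (0, -2) to each site:
  (3 − 0)² + (-1 − -2)² = 10
  (4 − 0)² + (-1 − -2)² = 17
  (-3 − 0)² + (1 − -2)² = 18
  (5 − 0)² + (0 − -2)² = 29
Minimum is attained by (3, -1), so q lies in its Voronoi cell.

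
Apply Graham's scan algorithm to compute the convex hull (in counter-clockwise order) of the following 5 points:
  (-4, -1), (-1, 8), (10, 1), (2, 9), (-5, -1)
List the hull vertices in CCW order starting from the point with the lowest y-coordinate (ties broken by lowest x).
Hull (CCW) = [(-5, -1), (-4, -1), (10, 1), (2, 9), (-1, 8)]

Graham scan procedure:
  1. Find the pivot p₀ = point with lowest y (tie → lowest x): (-5, -1).
  2. Sort the remaining points by polar angle around p₀.
  3. Walk through sorted points, maintaining a stack; pop the top while the last three entries make a non-left turn (cross product ≤ 0).
  4. Final stack is the convex hull in CCW order: (-5, -1), (-4, -1), (10, 1), (2, 9), (-1, 8).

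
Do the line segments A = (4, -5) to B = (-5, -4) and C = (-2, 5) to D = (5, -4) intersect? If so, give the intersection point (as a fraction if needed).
No (intersection of containing lines falls outside at least one segment)

Parametrize and solve: t = -8/37, s = 42/37. At least one of these is outside [0, 1], so the segments do not intersect.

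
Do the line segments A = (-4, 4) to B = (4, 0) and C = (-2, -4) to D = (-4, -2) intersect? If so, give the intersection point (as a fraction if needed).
No (intersection of containing lines falls outside at least one segment)

Parametrize and solve: t = -3/2, s = 7. At least one of these is outside [0, 1], so the segments do not intersect.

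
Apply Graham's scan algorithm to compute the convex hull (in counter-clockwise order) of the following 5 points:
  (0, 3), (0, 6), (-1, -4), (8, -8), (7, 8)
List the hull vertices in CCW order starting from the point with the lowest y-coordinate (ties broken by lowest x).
Hull (CCW) = [(8, -8), (7, 8), (0, 6), (-1, -4)]

Graham scan procedure:
  1. Find the pivot p₀ = point with lowest y (tie → lowest x): (8, -8).
  2. Sort the remaining points by polar angle around p₀.
  3. Walk through sorted points, maintaining a stack; pop the top while the last three entries make a non-left turn (cross product ≤ 0).
  4. Final stack is the convex hull in CCW order: (8, -8), (7, 8), (0, 6), (-1, -4).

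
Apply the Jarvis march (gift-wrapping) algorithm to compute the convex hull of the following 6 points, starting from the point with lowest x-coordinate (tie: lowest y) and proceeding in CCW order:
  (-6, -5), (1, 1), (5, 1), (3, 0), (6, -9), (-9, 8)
Hull (CCW) = [(-9, 8), (-6, -5), (6, -9), (5, 1)]

Jarvis march: at each step, from the current hull vertex p, select the next vertex q as the point such that every other point lies strictly to the left of (or on) the directed line p → q. (Equivalently: for every other point r, the cross product (q − p) × (r − p) ≥ 0.)
Starting point (lowest x, tie lowest y): (-9, 8). Wrap until returning to start. Resulting hull: (-9, 8), (-6, -5), (6, -9), (5, 1).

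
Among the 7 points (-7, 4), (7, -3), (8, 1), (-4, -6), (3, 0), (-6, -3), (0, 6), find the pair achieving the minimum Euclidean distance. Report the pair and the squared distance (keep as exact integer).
Pair = ((-4, -6), (-6, -3)); squared distance = 13

Compute all C(7, 2) = 21 pairwise squared distances (x_i − x_j)² + (y_i − y_j)². The minimum is 13, attained by the pair ((-4, -6), (-6, -3)).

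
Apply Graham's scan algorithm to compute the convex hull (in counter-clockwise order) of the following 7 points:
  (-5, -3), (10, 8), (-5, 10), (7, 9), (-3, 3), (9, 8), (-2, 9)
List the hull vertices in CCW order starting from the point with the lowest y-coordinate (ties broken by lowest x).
Hull (CCW) = [(-5, -3), (10, 8), (7, 9), (-5, 10)]

Graham scan procedure:
  1. Find the pivot p₀ = point with lowest y (tie → lowest x): (-5, -3).
  2. Sort the remaining points by polar angle around p₀.
  3. Walk through sorted points, maintaining a stack; pop the top while the last three entries make a non-left turn (cross product ≤ 0).
  4. Final stack is the convex hull in CCW order: (-5, -3), (10, 8), (7, 9), (-5, 10).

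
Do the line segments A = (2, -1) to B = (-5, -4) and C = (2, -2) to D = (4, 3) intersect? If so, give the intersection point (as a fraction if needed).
No (intersection of containing lines falls outside at least one segment)

Parametrize and solve: t = -2/29, s = 7/29. At least one of these is outside [0, 1], so the segments do not intersect.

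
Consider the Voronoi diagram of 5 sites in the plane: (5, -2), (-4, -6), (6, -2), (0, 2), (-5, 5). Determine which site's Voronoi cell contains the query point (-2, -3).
Nearest site = (-4, -6)

The Voronoi cell of site s contains exactly those query points closer to s than to any other site. Compute squared distances from q = (-2, -3) to each site:
  (-4 − -2)² + (-6 − -3)² = 13
  (0 − -2)² + (2 − -3)² = 29
  (5 − -2)² + (-2 − -3)² = 50
  (6 − -2)² + (-2 − -3)² = 65
  (-5 − -2)² + (5 − -3)² = 73
Minimum is attained by (-4, -6), so q lies in its Voronoi cell.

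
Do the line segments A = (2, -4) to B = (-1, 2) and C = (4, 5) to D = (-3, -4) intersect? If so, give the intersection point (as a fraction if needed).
Yes; intersection at (1/23, -2/23) (t = 15/23 on AB, s = 13/23 on CD)

Parametrize AB as A + t(B − A) = (2 + -3 t, -4 + 6 t) and CD as C + s(D − C) = (4 + -7 s, 5 + -9 s). Solve the linear system for (t, s). Determinant = -69 ≠ 0, so a unique intersection of the containing lines exists. Solution: t = 15/23, s = 13/23 — both in [0, 1], so the segments cross. Intersection point: (1/23, -2/23).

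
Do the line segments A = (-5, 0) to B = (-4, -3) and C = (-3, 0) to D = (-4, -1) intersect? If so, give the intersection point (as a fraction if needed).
No (intersection of containing lines falls outside at least one segment)

Parametrize and solve: t = 1/2, s = 3/2. At least one of these is outside [0, 1], so the segments do not intersect.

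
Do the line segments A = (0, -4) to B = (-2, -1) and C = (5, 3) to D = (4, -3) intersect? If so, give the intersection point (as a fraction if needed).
No (intersection of containing lines falls outside at least one segment)

Parametrize and solve: t = -23/15, s = 29/15. At least one of these is outside [0, 1], so the segments do not intersect.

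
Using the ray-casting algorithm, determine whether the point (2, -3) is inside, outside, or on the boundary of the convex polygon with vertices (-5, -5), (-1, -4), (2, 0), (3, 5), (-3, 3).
The point (2, -3) lies strictly outside the polygon

Cast a horizontal ray to the right from the query point and count how many polygon edges it crosses (each edge strictly once or zero times, handled with the usual half-open convention). 
Parity of crossings → even ⇒ outside.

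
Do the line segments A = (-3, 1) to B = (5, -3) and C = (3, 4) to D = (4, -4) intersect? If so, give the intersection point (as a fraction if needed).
Yes; intersection at (19/5, -12/5) (t = 17/20 on AB, s = 4/5 on CD)

Parametrize AB as A + t(B − A) = (-3 + 8 t, 1 + -4 t) and CD as C + s(D − C) = (3 + 1 s, 4 + -8 s). Solve the linear system for (t, s). Determinant = 60 ≠ 0, so a unique intersection of the containing lines exists. Solution: t = 17/20, s = 4/5 — both in [0, 1], so the segments cross. Intersection point: (19/5, -12/5).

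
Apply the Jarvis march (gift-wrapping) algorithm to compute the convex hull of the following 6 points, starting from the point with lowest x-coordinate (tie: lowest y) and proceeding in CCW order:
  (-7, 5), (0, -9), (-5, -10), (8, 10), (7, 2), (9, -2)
Hull (CCW) = [(-7, 5), (-5, -10), (0, -9), (9, -2), (8, 10)]

Jarvis march: at each step, from the current hull vertex p, select the next vertex q as the point such that every other point lies strictly to the left of (or on) the directed line p → q. (Equivalently: for every other point r, the cross product (q − p) × (r − p) ≥ 0.)
Starting point (lowest x, tie lowest y): (-7, 5). Wrap until returning to start. Resulting hull: (-7, 5), (-5, -10), (0, -9), (9, -2), (8, 10).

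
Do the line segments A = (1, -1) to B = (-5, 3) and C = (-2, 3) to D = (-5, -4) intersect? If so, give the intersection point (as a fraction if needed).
Yes; intersection at (-8/3, 13/9) (t = 11/18 on AB, s = 2/9 on CD)

Parametrize AB as A + t(B − A) = (1 + -6 t, -1 + 4 t) and CD as C + s(D − C) = (-2 + -3 s, 3 + -7 s). Solve the linear system for (t, s). Determinant = -54 ≠ 0, so a unique intersection of the containing lines exists. Solution: t = 11/18, s = 2/9 — both in [0, 1], so the segments cross. Intersection point: (-8/3, 13/9).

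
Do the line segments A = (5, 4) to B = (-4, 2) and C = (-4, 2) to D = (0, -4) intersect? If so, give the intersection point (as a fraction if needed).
Yes; intersection at (-4, 2) (t = 1 on AB, s = 0 on CD)

Parametrize AB as A + t(B − A) = (5 + -9 t, 4 + -2 t) and CD as C + s(D − C) = (-4 + 4 s, 2 + -6 s). Solve the linear system for (t, s). Determinant = -62 ≠ 0, so a unique intersection of the containing lines exists. Solution: t = 1, s = 0 — both in [0, 1], so the segments cross. Intersection point: (-4, 2).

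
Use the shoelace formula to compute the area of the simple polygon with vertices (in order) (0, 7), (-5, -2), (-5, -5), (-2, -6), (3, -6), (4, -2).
Area = 73

Shoelace formula: Area = (1/2) |Σ_i (x_i · y_{i+1} − x_{i+1} · y_i)| (indices mod n). Compute each cross term:
  (0)(-2) − (-5)(7) = 35
  (-5)(-5) − (-5)(-2) = 15
  (-5)(-6) − (-2)(-5) = 20
  (-2)(-6) − (3)(-6) = 30
  (3)(-2) − (4)(-6) = 18
  (4)(7) − (0)(-2) = 28
Sum = 146, so (signed) Area = 146/2 = 73, |Area| = 73.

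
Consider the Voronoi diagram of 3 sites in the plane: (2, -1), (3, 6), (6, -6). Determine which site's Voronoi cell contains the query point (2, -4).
Nearest site = (2, -1)

The Voronoi cell of site s contains exactly those query points closer to s than to any other site. Compute squared distances from q = (2, -4) to each site:
  (2 − 2)² + (-1 − -4)² = 9
  (6 − 2)² + (-6 − -4)² = 20
  (3 − 2)² + (6 − -4)² = 101
Minimum is attained by (2, -1), so q lies in its Voronoi cell.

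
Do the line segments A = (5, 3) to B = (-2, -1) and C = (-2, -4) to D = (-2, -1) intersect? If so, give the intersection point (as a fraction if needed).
Yes; intersection at (-2, -1) (t = 1 on AB, s = 1 on CD)

Parametrize AB as A + t(B − A) = (5 + -7 t, 3 + -4 t) and CD as C + s(D − C) = (-2 + 0 s, -4 + 3 s). Solve the linear system for (t, s). Determinant = 21 ≠ 0, so a unique intersection of the containing lines exists. Solution: t = 1, s = 1 — both in [0, 1], so the segments cross. Intersection point: (-2, -1).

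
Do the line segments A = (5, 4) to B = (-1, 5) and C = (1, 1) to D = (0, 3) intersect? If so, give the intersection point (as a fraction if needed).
No (intersection of containing lines falls outside at least one segment)

Parametrize and solve: t = 1, s = 2. At least one of these is outside [0, 1], so the segments do not intersect.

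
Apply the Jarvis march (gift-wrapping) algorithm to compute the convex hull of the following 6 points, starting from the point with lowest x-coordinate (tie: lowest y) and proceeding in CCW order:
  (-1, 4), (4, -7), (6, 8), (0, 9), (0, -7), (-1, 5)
Hull (CCW) = [(-1, 4), (0, -7), (4, -7), (6, 8), (0, 9), (-1, 5)]

Jarvis march: at each step, from the current hull vertex p, select the next vertex q as the point such that every other point lies strictly to the left of (or on) the directed line p → q. (Equivalently: for every other point r, the cross product (q − p) × (r − p) ≥ 0.)
Starting point (lowest x, tie lowest y): (-1, 4). Wrap until returning to start. Resulting hull: (-1, 4), (0, -7), (4, -7), (6, 8), (0, 9), (-1, 5).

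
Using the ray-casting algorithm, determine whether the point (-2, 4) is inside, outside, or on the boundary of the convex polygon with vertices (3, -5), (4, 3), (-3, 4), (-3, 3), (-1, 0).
The point (-2, 4) lies strictly outside the polygon

Cast a horizontal ray to the right from the query point and count how many polygon edges it crosses (each edge strictly once or zero times, handled with the usual half-open convention). 
Parity of crossings → even ⇒ outside.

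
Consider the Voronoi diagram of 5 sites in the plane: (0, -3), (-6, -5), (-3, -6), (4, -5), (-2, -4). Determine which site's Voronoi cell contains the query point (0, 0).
Nearest site = (0, -3)

The Voronoi cell of site s contains exactly those query points closer to s than to any other site. Compute squared distances from q = (0, 0) to each site:
  (0 − 0)² + (-3 − 0)² = 9
  (-2 − 0)² + (-4 − 0)² = 20
  (4 − 0)² + (-5 − 0)² = 41
  (-3 − 0)² + (-6 − 0)² = 45
  (-6 − 0)² + (-5 − 0)² = 61
Minimum is attained by (0, -3), so q lies in its Voronoi cell.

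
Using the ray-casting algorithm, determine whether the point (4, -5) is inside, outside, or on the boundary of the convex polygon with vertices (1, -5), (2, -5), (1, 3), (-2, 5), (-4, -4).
The point (4, -5) lies strictly outside the polygon

Cast a horizontal ray to the right from the query point and count how many polygon edges it crosses (each edge strictly once or zero times, handled with the usual half-open convention). 
Parity of crossings → even ⇒ outside.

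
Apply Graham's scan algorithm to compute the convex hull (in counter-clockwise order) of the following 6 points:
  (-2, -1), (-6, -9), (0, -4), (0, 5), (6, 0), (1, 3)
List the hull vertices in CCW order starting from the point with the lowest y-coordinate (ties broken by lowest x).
Hull (CCW) = [(-6, -9), (6, 0), (0, 5)]

Graham scan procedure:
  1. Find the pivot p₀ = point with lowest y (tie → lowest x): (-6, -9).
  2. Sort the remaining points by polar angle around p₀.
  3. Walk through sorted points, maintaining a stack; pop the top while the last three entries make a non-left turn (cross product ≤ 0).
  4. Final stack is the convex hull in CCW order: (-6, -9), (6, 0), (0, 5).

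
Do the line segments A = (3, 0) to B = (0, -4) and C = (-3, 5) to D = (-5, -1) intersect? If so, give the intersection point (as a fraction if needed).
No (intersection of containing lines falls outside at least one segment)

Parametrize and solve: t = 23/5, s = 39/10. At least one of these is outside [0, 1], so the segments do not intersect.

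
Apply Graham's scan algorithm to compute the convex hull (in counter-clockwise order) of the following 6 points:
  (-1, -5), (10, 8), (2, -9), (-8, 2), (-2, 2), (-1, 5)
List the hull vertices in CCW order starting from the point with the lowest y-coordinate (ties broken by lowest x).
Hull (CCW) = [(2, -9), (10, 8), (-1, 5), (-8, 2)]

Graham scan procedure:
  1. Find the pivot p₀ = point with lowest y (tie → lowest x): (2, -9).
  2. Sort the remaining points by polar angle around p₀.
  3. Walk through sorted points, maintaining a stack; pop the top while the last three entries make a non-left turn (cross product ≤ 0).
  4. Final stack is the convex hull in CCW order: (2, -9), (10, 8), (-1, 5), (-8, 2).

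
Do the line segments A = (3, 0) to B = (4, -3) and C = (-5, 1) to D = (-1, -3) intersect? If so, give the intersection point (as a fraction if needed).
No (intersection of containing lines falls outside at least one segment)

Parametrize and solve: t = 7/2, s = 23/8. At least one of these is outside [0, 1], so the segments do not intersect.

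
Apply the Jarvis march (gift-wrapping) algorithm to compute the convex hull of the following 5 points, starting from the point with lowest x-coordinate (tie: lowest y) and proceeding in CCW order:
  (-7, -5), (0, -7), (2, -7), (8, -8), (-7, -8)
Hull (CCW) = [(-7, -8), (8, -8), (-7, -5)]

Jarvis march: at each step, from the current hull vertex p, select the next vertex q as the point such that every other point lies strictly to the left of (or on) the directed line p → q. (Equivalently: for every other point r, the cross product (q − p) × (r − p) ≥ 0.)
Starting point (lowest x, tie lowest y): (-7, -8). Wrap until returning to start. Resulting hull: (-7, -8), (8, -8), (-7, -5).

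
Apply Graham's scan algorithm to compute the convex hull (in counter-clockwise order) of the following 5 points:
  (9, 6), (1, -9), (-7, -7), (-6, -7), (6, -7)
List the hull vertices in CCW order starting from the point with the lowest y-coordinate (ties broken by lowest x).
Hull (CCW) = [(1, -9), (6, -7), (9, 6), (-7, -7)]

Graham scan procedure:
  1. Find the pivot p₀ = point with lowest y (tie → lowest x): (1, -9).
  2. Sort the remaining points by polar angle around p₀.
  3. Walk through sorted points, maintaining a stack; pop the top while the last three entries make a non-left turn (cross product ≤ 0).
  4. Final stack is the convex hull in CCW order: (1, -9), (6, -7), (9, 6), (-7, -7).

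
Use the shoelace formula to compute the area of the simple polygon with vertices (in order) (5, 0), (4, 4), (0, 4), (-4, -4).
Area = 36

Shoelace formula: Area = (1/2) |Σ_i (x_i · y_{i+1} − x_{i+1} · y_i)| (indices mod n). Compute each cross term:
  (5)(4) − (4)(0) = 20
  (4)(4) − (0)(4) = 16
  (0)(-4) − (-4)(4) = 16
  (-4)(0) − (5)(-4) = 20
Sum = 72, so (signed) Area = 72/2 = 36, |Area| = 36.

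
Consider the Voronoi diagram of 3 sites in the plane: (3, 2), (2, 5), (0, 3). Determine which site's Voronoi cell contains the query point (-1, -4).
Nearest site = (0, 3)

The Voronoi cell of site s contains exactly those query points closer to s than to any other site. Compute squared distances from q = (-1, -4) to each site:
  (0 − -1)² + (3 − -4)² = 50
  (3 − -1)² + (2 − -4)² = 52
  (2 − -1)² + (5 − -4)² = 90
Minimum is attained by (0, 3), so q lies in its Voronoi cell.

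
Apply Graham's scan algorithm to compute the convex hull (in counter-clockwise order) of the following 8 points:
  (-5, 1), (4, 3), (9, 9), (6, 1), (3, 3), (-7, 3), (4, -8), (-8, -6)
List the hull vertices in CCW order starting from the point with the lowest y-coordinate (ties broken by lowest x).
Hull (CCW) = [(4, -8), (9, 9), (-7, 3), (-8, -6)]

Graham scan procedure:
  1. Find the pivot p₀ = point with lowest y (tie → lowest x): (4, -8).
  2. Sort the remaining points by polar angle around p₀.
  3. Walk through sorted points, maintaining a stack; pop the top while the last three entries make a non-left turn (cross product ≤ 0).
  4. Final stack is the convex hull in CCW order: (4, -8), (9, 9), (-7, 3), (-8, -6).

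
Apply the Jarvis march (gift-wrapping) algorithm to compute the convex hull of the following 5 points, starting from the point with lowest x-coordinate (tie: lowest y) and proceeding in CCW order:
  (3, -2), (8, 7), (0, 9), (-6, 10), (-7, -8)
Hull (CCW) = [(-7, -8), (3, -2), (8, 7), (0, 9), (-6, 10)]

Jarvis march: at each step, from the current hull vertex p, select the next vertex q as the point such that every other point lies strictly to the left of (or on) the directed line p → q. (Equivalently: for every other point r, the cross product (q − p) × (r − p) ≥ 0.)
Starting point (lowest x, tie lowest y): (-7, -8). Wrap until returning to start. Resulting hull: (-7, -8), (3, -2), (8, 7), (0, 9), (-6, 10).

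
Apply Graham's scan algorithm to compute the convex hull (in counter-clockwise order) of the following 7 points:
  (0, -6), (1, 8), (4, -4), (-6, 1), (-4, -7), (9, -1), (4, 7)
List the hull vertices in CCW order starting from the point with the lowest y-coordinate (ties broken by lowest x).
Hull (CCW) = [(-4, -7), (0, -6), (4, -4), (9, -1), (4, 7), (1, 8), (-6, 1)]

Graham scan procedure:
  1. Find the pivot p₀ = point with lowest y (tie → lowest x): (-4, -7).
  2. Sort the remaining points by polar angle around p₀.
  3. Walk through sorted points, maintaining a stack; pop the top while the last three entries make a non-left turn (cross product ≤ 0).
  4. Final stack is the convex hull in CCW order: (-4, -7), (0, -6), (4, -4), (9, -1), (4, 7), (1, 8), (-6, 1).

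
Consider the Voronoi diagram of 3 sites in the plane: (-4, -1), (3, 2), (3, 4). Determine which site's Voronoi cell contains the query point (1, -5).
Nearest site = (-4, -1)

The Voronoi cell of site s contains exactly those query points closer to s than to any other site. Compute squared distances from q = (1, -5) to each site:
  (-4 − 1)² + (-1 − -5)² = 41
  (3 − 1)² + (2 − -5)² = 53
  (3 − 1)² + (4 − -5)² = 85
Minimum is attained by (-4, -1), so q lies in its Voronoi cell.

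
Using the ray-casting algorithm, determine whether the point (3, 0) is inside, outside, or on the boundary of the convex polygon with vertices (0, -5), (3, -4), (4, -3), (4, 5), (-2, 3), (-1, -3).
The point (3, 0) lies strictly inside the polygon

Cast a horizontal ray to the right from the query point and count how many polygon edges it crosses (each edge strictly once or zero times, handled with the usual half-open convention). 
Parity of crossings → odd ⇒ inside.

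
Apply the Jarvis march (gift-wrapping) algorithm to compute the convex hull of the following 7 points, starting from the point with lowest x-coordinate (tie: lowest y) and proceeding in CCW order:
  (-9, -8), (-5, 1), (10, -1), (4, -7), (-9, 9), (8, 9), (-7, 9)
Hull (CCW) = [(-9, -8), (4, -7), (10, -1), (8, 9), (-9, 9)]

Jarvis march: at each step, from the current hull vertex p, select the next vertex q as the point such that every other point lies strictly to the left of (or on) the directed line p → q. (Equivalently: for every other point r, the cross product (q − p) × (r − p) ≥ 0.)
Starting point (lowest x, tie lowest y): (-9, -8). Wrap until returning to start. Resulting hull: (-9, -8), (4, -7), (10, -1), (8, 9), (-9, 9).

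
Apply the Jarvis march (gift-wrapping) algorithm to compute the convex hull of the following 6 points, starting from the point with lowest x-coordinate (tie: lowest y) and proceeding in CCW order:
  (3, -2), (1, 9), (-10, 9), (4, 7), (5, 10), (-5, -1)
Hull (CCW) = [(-10, 9), (-5, -1), (3, -2), (5, 10)]

Jarvis march: at each step, from the current hull vertex p, select the next vertex q as the point such that every other point lies strictly to the left of (or on) the directed line p → q. (Equivalently: for every other point r, the cross product (q − p) × (r − p) ≥ 0.)
Starting point (lowest x, tie lowest y): (-10, 9). Wrap until returning to start. Resulting hull: (-10, 9), (-5, -1), (3, -2), (5, 10).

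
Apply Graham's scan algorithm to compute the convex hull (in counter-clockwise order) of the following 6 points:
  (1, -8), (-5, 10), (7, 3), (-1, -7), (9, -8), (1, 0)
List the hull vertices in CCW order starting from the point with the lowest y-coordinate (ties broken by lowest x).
Hull (CCW) = [(1, -8), (9, -8), (7, 3), (-5, 10), (-1, -7)]

Graham scan procedure:
  1. Find the pivot p₀ = point with lowest y (tie → lowest x): (1, -8).
  2. Sort the remaining points by polar angle around p₀.
  3. Walk through sorted points, maintaining a stack; pop the top while the last three entries make a non-left turn (cross product ≤ 0).
  4. Final stack is the convex hull in CCW order: (1, -8), (9, -8), (7, 3), (-5, 10), (-1, -7).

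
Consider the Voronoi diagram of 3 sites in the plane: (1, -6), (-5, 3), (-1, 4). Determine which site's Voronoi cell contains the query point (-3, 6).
Nearest site = (-1, 4)

The Voronoi cell of site s contains exactly those query points closer to s than to any other site. Compute squared distances from q = (-3, 6) to each site:
  (-1 − -3)² + (4 − 6)² = 8
  (-5 − -3)² + (3 − 6)² = 13
  (1 − -3)² + (-6 − 6)² = 160
Minimum is attained by (-1, 4), so q lies in its Voronoi cell.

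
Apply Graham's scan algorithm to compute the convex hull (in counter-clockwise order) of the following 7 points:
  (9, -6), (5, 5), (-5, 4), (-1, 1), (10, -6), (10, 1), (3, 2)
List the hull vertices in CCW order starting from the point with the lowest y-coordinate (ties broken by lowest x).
Hull (CCW) = [(9, -6), (10, -6), (10, 1), (5, 5), (-5, 4), (-1, 1)]

Graham scan procedure:
  1. Find the pivot p₀ = point with lowest y (tie → lowest x): (9, -6).
  2. Sort the remaining points by polar angle around p₀.
  3. Walk through sorted points, maintaining a stack; pop the top while the last three entries make a non-left turn (cross product ≤ 0).
  4. Final stack is the convex hull in CCW order: (9, -6), (10, -6), (10, 1), (5, 5), (-5, 4), (-1, 1).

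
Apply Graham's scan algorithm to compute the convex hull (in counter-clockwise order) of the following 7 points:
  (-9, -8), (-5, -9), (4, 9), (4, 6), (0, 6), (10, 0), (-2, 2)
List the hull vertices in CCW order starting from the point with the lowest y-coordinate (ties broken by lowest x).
Hull (CCW) = [(-5, -9), (10, 0), (4, 9), (0, 6), (-9, -8)]

Graham scan procedure:
  1. Find the pivot p₀ = point with lowest y (tie → lowest x): (-5, -9).
  2. Sort the remaining points by polar angle around p₀.
  3. Walk through sorted points, maintaining a stack; pop the top while the last three entries make a non-left turn (cross product ≤ 0).
  4. Final stack is the convex hull in CCW order: (-5, -9), (10, 0), (4, 9), (0, 6), (-9, -8).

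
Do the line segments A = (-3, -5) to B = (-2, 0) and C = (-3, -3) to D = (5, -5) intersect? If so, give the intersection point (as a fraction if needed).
Yes; intersection at (-55/21, -65/21) (t = 8/21 on AB, s = 1/21 on CD)

Parametrize AB as A + t(B − A) = (-3 + 1 t, -5 + 5 t) and CD as C + s(D − C) = (-3 + 8 s, -3 + -2 s). Solve the linear system for (t, s). Determinant = 42 ≠ 0, so a unique intersection of the containing lines exists. Solution: t = 8/21, s = 1/21 — both in [0, 1], so the segments cross. Intersection point: (-55/21, -65/21).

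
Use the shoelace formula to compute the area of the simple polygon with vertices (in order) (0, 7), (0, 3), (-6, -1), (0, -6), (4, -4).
Area = 53

Shoelace formula: Area = (1/2) |Σ_i (x_i · y_{i+1} − x_{i+1} · y_i)| (indices mod n). Compute each cross term:
  (0)(3) − (0)(7) = 0
  (0)(-1) − (-6)(3) = 18
  (-6)(-6) − (0)(-1) = 36
  (0)(-4) − (4)(-6) = 24
  (4)(7) − (0)(-4) = 28
Sum = 106, so (signed) Area = 106/2 = 53, |Area| = 53.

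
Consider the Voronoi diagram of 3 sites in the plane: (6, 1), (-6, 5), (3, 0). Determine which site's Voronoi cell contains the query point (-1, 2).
Nearest site = (3, 0)

The Voronoi cell of site s contains exactly those query points closer to s than to any other site. Compute squared distances from q = (-1, 2) to each site:
  (3 − -1)² + (0 − 2)² = 20
  (-6 − -1)² + (5 − 2)² = 34
  (6 − -1)² + (1 − 2)² = 50
Minimum is attained by (3, 0), so q lies in its Voronoi cell.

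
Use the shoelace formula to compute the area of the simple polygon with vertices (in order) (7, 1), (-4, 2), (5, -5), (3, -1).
Area = 24

Shoelace formula: Area = (1/2) |Σ_i (x_i · y_{i+1} − x_{i+1} · y_i)| (indices mod n). Compute each cross term:
  (7)(2) − (-4)(1) = 18
  (-4)(-5) − (5)(2) = 10
  (5)(-1) − (3)(-5) = 10
  (3)(1) − (7)(-1) = 10
Sum = 48, so (signed) Area = 48/2 = 24, |Area| = 24.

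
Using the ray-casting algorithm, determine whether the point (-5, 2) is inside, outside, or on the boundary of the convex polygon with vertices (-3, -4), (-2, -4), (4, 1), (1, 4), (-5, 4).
The point (-5, 2) lies strictly outside the polygon

Cast a horizontal ray to the right from the query point and count how many polygon edges it crosses (each edge strictly once or zero times, handled with the usual half-open convention). 
Parity of crossings → even ⇒ outside.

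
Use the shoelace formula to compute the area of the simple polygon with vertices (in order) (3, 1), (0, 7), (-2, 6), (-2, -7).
Area = 40

Shoelace formula: Area = (1/2) |Σ_i (x_i · y_{i+1} − x_{i+1} · y_i)| (indices mod n). Compute each cross term:
  (3)(7) − (0)(1) = 21
  (0)(6) − (-2)(7) = 14
  (-2)(-7) − (-2)(6) = 26
  (-2)(1) − (3)(-7) = 19
Sum = 80, so (signed) Area = 80/2 = 40, |Area| = 40.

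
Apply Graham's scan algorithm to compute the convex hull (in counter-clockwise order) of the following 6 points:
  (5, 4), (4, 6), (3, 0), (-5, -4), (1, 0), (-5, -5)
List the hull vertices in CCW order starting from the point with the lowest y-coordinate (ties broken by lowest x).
Hull (CCW) = [(-5, -5), (3, 0), (5, 4), (4, 6), (-5, -4)]

Graham scan procedure:
  1. Find the pivot p₀ = point with lowest y (tie → lowest x): (-5, -5).
  2. Sort the remaining points by polar angle around p₀.
  3. Walk through sorted points, maintaining a stack; pop the top while the last three entries make a non-left turn (cross product ≤ 0).
  4. Final stack is the convex hull in CCW order: (-5, -5), (3, 0), (5, 4), (4, 6), (-5, -4).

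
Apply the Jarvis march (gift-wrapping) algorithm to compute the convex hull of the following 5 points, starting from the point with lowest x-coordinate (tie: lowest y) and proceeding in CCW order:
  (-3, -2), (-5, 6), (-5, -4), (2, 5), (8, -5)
Hull (CCW) = [(-5, -4), (8, -5), (2, 5), (-5, 6)]

Jarvis march: at each step, from the current hull vertex p, select the next vertex q as the point such that every other point lies strictly to the left of (or on) the directed line p → q. (Equivalently: for every other point r, the cross product (q − p) × (r − p) ≥ 0.)
Starting point (lowest x, tie lowest y): (-5, -4). Wrap until returning to start. Resulting hull: (-5, -4), (8, -5), (2, 5), (-5, 6).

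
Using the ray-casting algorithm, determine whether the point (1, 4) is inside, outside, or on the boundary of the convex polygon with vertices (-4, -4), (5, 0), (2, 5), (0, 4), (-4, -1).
The point (1, 4) lies strictly inside the polygon

Cast a horizontal ray to the right from the query point and count how many polygon edges it crosses (each edge strictly once or zero times, handled with the usual half-open convention). 
Parity of crossings → odd ⇒ inside.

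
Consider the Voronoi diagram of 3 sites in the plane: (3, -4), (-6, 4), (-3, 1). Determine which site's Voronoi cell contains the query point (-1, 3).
Nearest site = (-3, 1)

The Voronoi cell of site s contains exactly those query points closer to s than to any other site. Compute squared distances from q = (-1, 3) to each site:
  (-3 − -1)² + (1 − 3)² = 8
  (-6 − -1)² + (4 − 3)² = 26
  (3 − -1)² + (-4 − 3)² = 65
Minimum is attained by (-3, 1), so q lies in its Voronoi cell.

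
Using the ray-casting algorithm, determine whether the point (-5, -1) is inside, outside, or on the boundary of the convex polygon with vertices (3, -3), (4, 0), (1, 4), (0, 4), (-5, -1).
The point (-5, -1) lies on the polygon boundary

Boundary check: the query satisfies the collinearity and bounding-box conditions for some polygon edge, so it lies exactly on the boundary.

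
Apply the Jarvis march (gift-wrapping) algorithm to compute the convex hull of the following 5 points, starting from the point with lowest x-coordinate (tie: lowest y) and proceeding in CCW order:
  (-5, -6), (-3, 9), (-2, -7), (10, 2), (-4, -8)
Hull (CCW) = [(-5, -6), (-4, -8), (-2, -7), (10, 2), (-3, 9)]

Jarvis march: at each step, from the current hull vertex p, select the next vertex q as the point such that every other point lies strictly to the left of (or on) the directed line p → q. (Equivalently: for every other point r, the cross product (q − p) × (r − p) ≥ 0.)
Starting point (lowest x, tie lowest y): (-5, -6). Wrap until returning to start. Resulting hull: (-5, -6), (-4, -8), (-2, -7), (10, 2), (-3, 9).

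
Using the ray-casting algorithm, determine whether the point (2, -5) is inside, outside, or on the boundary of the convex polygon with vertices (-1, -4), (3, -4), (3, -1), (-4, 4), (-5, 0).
The point (2, -5) lies strictly outside the polygon

Cast a horizontal ray to the right from the query point and count how many polygon edges it crosses (each edge strictly once or zero times, handled with the usual half-open convention). 
Parity of crossings → even ⇒ outside.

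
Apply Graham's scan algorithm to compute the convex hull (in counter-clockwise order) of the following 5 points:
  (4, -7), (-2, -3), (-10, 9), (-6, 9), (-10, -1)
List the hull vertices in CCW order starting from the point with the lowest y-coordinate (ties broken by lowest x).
Hull (CCW) = [(4, -7), (-6, 9), (-10, 9), (-10, -1)]

Graham scan procedure:
  1. Find the pivot p₀ = point with lowest y (tie → lowest x): (4, -7).
  2. Sort the remaining points by polar angle around p₀.
  3. Walk through sorted points, maintaining a stack; pop the top while the last three entries make a non-left turn (cross product ≤ 0).
  4. Final stack is the convex hull in CCW order: (4, -7), (-6, 9), (-10, 9), (-10, -1).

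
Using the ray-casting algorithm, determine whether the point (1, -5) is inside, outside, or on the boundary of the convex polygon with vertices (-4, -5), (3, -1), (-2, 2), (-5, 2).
The point (1, -5) lies strictly outside the polygon

Cast a horizontal ray to the right from the query point and count how many polygon edges it crosses (each edge strictly once or zero times, handled with the usual half-open convention). 
Parity of crossings → even ⇒ outside.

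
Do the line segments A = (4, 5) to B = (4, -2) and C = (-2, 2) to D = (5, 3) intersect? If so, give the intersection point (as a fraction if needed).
Yes; intersection at (4, 20/7) (t = 15/49 on AB, s = 6/7 on CD)

Parametrize AB as A + t(B − A) = (4 + 0 t, 5 + -7 t) and CD as C + s(D − C) = (-2 + 7 s, 2 + 1 s). Solve the linear system for (t, s). Determinant = -49 ≠ 0, so a unique intersection of the containing lines exists. Solution: t = 15/49, s = 6/7 — both in [0, 1], so the segments cross. Intersection point: (4, 20/7).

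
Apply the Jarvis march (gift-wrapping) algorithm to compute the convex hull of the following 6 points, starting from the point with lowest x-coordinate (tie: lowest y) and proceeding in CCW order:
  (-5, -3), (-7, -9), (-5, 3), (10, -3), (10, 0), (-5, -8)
Hull (CCW) = [(-7, -9), (10, -3), (10, 0), (-5, 3)]

Jarvis march: at each step, from the current hull vertex p, select the next vertex q as the point such that every other point lies strictly to the left of (or on) the directed line p → q. (Equivalently: for every other point r, the cross product (q − p) × (r − p) ≥ 0.)
Starting point (lowest x, tie lowest y): (-7, -9). Wrap until returning to start. Resulting hull: (-7, -9), (10, -3), (10, 0), (-5, 3).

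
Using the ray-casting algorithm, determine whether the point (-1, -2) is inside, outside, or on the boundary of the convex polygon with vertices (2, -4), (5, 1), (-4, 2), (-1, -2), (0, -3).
The point (-1, -2) lies on the polygon boundary

Boundary check: the query satisfies the collinearity and bounding-box conditions for some polygon edge, so it lies exactly on the boundary.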